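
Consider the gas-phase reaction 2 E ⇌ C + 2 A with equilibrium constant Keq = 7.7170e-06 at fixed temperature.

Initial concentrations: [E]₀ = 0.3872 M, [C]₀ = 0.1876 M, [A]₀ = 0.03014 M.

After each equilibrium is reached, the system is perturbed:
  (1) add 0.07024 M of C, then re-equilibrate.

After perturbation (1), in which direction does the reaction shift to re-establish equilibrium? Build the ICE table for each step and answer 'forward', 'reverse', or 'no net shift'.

Q₀ = 0.001137 vs Keq = 7.7170e-06 ⇒ Q>K, reverse
Step 1:
                    E           C           A
  Initial      0.3872      0.1876     0.03014
  Change      0.02738    -0.01369    -0.02738
  Equil        0.4146      0.1739    0.002762
  solve Keq expr → x = -0.01369; check Q = 7.7170e-06
Then add 0.07024 M of C.
Step 2:
                    E           C           A
  Initial      0.4146      0.2442    0.002762
  Change   4.2744e-04 -2.1372e-04 -4.2744e-04
  Equil         0.415      0.2439    0.002334
  solve Keq expr → x = -2.1372e-04; check Q = 7.7170e-06

Direction: reverse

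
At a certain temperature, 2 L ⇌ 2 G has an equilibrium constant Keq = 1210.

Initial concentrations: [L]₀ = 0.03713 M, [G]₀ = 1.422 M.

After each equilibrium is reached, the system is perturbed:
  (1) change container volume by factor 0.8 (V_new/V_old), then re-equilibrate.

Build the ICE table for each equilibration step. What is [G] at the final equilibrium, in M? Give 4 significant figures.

Q₀ = 1467 vs Keq = 1210 ⇒ Q>K, reverse
Step 1:
                   L          G
  I          0.03713      1.422
  C         0.003645  -0.003645
  E          0.04077      1.418
  solve Keq expr → x = -0.001822; check Q = 1210
Then change container volume by factor 0.8 (V_new/V_old).
Step 2:
                   L          G
  I          0.05097      1.773
  C                0          0
  E          0.05097      1.773
  solve Keq expr → x = 0; check Q = 1210

[G]_eq = 1.773 M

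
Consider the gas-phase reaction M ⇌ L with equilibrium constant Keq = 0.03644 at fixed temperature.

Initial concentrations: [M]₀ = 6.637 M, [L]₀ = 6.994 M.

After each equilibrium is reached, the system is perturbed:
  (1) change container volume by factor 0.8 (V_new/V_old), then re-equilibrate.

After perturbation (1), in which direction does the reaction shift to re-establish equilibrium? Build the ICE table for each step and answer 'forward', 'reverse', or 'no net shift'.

Direction: no net shift

Q₀ = 1.054 vs Keq = 0.03644 ⇒ Q>K, reverse
Step 1:
                    M           L
  I             6.637       6.994
  C             6.515      -6.515
  E             13.15      0.4792
  solve Keq expr → x = -6.515; check Q = 0.03644
Then change container volume by factor 0.8 (V_new/V_old).
Step 2:
                    M           L
  I             16.44      0.5991
  C                 0           0
  E             16.44      0.5991
  solve Keq expr → x = 0; check Q = 0.03644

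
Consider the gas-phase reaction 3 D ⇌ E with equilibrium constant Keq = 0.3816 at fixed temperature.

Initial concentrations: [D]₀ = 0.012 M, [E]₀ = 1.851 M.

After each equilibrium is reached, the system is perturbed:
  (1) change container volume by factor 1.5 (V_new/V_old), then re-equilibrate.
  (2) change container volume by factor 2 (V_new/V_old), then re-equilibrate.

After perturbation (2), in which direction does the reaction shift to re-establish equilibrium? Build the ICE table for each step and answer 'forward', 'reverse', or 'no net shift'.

Q₀ = 1.0712e+06 vs Keq = 0.3816 ⇒ Q>K, reverse
Step 1:
                   D          E
  init         0.012      1.851
  Δ            1.511    -0.5036
  eq           1.523      1.347
  solve Keq expr → x = -0.5036; check Q = 0.3816
Then change container volume by factor 1.5 (V_new/V_old).
Step 2:
                   D          E
  init         1.015     0.8983
  Δ           0.2692   -0.08974
  eq           1.284     0.8085
  solve Keq expr → x = -0.08974; check Q = 0.3816
Then change container volume by factor 2 (V_new/V_old).
Step 3:
                   D          E
  init        0.6422     0.4043
  Δ           0.2889   -0.09628
  eq           0.931      0.308
  solve Keq expr → x = -0.09628; check Q = 0.3816

Direction: reverse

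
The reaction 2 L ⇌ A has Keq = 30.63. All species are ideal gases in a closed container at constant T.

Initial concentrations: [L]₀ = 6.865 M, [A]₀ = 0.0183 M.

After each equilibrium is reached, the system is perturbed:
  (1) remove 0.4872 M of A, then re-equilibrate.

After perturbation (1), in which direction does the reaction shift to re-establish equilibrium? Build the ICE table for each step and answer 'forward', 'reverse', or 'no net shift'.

Direction: forward

Q₀ = 3.8830e-04 vs Keq = 30.63 ⇒ Q<K, forward
Step 1:
                  L         A
  Initial     6.865    0.0183
  Change     -6.537     3.269
  Equil      0.3276     3.287
  solve Keq expr → x = 3.269; check Q = 30.63
Then remove 0.4872 M of A.
Step 2:
                  L         A
  Initial    0.3276       2.8
  Change   -0.02459   0.01229
  Equil       0.303     2.812
  solve Keq expr → x = 0.01229; check Q = 30.63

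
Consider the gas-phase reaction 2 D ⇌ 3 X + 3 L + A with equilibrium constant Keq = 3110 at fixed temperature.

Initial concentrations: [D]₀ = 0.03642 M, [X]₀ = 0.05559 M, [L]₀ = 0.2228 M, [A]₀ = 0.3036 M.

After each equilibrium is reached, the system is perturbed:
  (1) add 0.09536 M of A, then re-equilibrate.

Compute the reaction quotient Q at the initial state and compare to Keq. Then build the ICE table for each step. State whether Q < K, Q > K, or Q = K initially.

Q₀ = 4.3487e-04 vs Keq = 3110 ⇒ Q<K, forward
Step 1:
                   D          X          L          A
  I          0.03642    0.05559     0.2228     0.3036
  C         -0.03637    0.05455    0.05455    0.01818
  E       5.4306e-05     0.1101     0.2773     0.3218
  solve Keq expr → x = 0.01818; check Q = 3110
Then add 0.09536 M of A.
Step 2:
                   D          X          L          A
  I       5.4306e-05     0.1101     0.2773     0.4171
  C       7.5118e-06 -1.1268e-05 -1.1268e-05 -3.7559e-06
  E       6.1818e-05     0.1101     0.2773     0.4171
  solve Keq expr → x = -3.7559e-06; check Q = 3110

Q₀ = 4.3487e-04; Q < K (proceeds forward)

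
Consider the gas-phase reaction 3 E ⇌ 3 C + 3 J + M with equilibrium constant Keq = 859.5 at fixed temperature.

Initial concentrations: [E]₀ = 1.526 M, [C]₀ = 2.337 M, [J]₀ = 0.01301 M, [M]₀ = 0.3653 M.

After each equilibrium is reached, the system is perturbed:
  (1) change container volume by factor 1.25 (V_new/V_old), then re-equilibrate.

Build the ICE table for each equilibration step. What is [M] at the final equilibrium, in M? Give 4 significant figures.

Q₀ = 2.8893e-06 vs Keq = 859.5 ⇒ Q<K, forward
Step 1:
                    E           C           J           M
  I             1.526       2.337     0.01301      0.3653
  C            -1.142       1.142       1.142      0.3808
  E            0.3835       3.479       1.155      0.7461
  solve Keq expr → x = 0.3808; check Q = 859.5
Then change container volume by factor 1.25 (V_new/V_old).
Step 2:
                    E           C           J           M
  I            0.3068       2.784      0.9244      0.5969
  C          -0.05726     0.05726     0.05726     0.01909
  E            0.2496       2.841      0.9816       0.616
  solve Keq expr → x = 0.01909; check Q = 859.5

[M]_eq = 0.616 M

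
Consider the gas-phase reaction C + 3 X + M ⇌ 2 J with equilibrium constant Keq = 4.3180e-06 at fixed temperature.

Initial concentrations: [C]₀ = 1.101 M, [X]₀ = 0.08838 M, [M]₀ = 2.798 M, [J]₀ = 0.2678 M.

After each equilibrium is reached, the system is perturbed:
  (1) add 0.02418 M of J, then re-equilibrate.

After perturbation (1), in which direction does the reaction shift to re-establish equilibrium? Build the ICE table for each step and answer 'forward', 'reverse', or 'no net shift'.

Direction: reverse

Q₀ = 33.72 vs Keq = 4.3180e-06 ⇒ Q>K, reverse
Step 1:
                    C           X           M           J
  init          1.101     0.08838       2.798      0.2678
  Δ            0.1332      0.3997      0.1332     -0.2665
  eq            1.234      0.4881       2.931    0.001348
  solve Keq expr → x = -0.1332; check Q = 4.3180e-06
Then add 0.02418 M of J.
Step 2:
                    C           X           M           J
  init          1.234      0.4881       2.931     0.02553
  Δ           0.01201     0.03603     0.01201    -0.02402
  eq            1.246      0.5241       2.943     0.00151
  solve Keq expr → x = -0.01201; check Q = 4.3180e-06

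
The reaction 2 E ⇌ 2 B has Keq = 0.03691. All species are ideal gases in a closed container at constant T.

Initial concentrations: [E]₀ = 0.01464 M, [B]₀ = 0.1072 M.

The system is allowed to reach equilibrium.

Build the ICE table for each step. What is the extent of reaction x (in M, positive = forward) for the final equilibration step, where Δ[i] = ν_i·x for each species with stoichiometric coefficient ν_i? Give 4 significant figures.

Q₀ = 53.62 vs Keq = 0.03691 ⇒ Q>K, reverse
Step 1:
                   E          B
  init       0.01464     0.1072
  Δ          0.08756   -0.08756
  eq          0.1022    0.01964
  solve Keq expr → x = -0.04378; check Q = 0.03691

x = -0.04378 M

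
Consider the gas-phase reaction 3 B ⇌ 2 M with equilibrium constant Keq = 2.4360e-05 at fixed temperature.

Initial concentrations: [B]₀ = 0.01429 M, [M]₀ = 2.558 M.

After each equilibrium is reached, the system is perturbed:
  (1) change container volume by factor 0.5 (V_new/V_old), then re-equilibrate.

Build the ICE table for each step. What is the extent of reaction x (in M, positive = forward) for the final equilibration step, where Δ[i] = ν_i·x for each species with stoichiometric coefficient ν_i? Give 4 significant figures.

x = 0.01467 M

Q₀ = 2.2424e+06 vs Keq = 2.4360e-05 ⇒ Q>K, reverse
Step 1:
                  B         M
  I         0.01429     2.558
  C           3.782    -2.521
  E           3.797   0.03651
  solve Keq expr → x = -1.261; check Q = 2.4360e-05
Then change container volume by factor 0.5 (V_new/V_old).
Step 2:
                  B         M
  I           7.593   0.07302
  C        -0.04402   0.02935
  E           7.549    0.1024
  solve Keq expr → x = 0.01467; check Q = 2.4360e-05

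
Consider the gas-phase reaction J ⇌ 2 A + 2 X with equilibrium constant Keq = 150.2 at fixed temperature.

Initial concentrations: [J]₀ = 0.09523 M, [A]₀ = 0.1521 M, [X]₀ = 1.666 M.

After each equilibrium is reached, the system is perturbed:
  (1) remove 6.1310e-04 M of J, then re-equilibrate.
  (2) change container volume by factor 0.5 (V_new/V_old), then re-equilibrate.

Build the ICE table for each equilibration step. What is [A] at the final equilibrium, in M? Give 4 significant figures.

Q₀ = 0.6743 vs Keq = 150.2 ⇒ Q<K, forward
Step 1:
                    J           A           X
  Initial     0.09523      0.1521       1.666
  Change     -0.09263      0.1853      0.1853
  Equil      0.002597      0.3374       1.851
  solve Keq expr → x = 0.09263; check Q = 150.2
Then remove 6.1310e-04 M of J.
Step 2:
                    J           A           X
  Initial    0.001984      0.3374       1.851
  Change   5.9162e-04   -0.001183   -0.001183
  Equil      0.002576      0.3362        1.85
  solve Keq expr → x = -5.9162e-04; check Q = 150.2
Then change container volume by factor 0.5 (V_new/V_old).
Step 3:
                    J           A           X
  Initial    0.005151      0.6724         3.7
  Change      0.02835     -0.0567     -0.0567
  Equil        0.0335      0.6157       3.643
  solve Keq expr → x = -0.02835; check Q = 150.2

[A]_eq = 0.6157 M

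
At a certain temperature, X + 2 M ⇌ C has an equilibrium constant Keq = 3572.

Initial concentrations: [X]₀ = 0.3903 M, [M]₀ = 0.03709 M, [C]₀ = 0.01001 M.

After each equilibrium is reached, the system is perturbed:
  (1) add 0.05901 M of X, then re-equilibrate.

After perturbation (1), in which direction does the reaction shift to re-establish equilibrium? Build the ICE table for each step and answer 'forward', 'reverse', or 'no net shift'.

Q₀ = 18.64 vs Keq = 3572 ⇒ Q<K, forward
Step 1:
                  X         M         C
  Initial    0.3903   0.03709   0.01001
  Change   -0.01632  -0.03265   0.01632
  Equil       0.374   0.00444   0.02633
  solve Keq expr → x = 0.01632; check Q = 3572
Then add 0.05901 M of X.
Step 2:
                  X         M         C
  Initial     0.433   0.00444   0.02633
  Change  -1.5057e-04 -3.0114e-04 1.5057e-04
  Equil      0.4328  0.004139   0.02649
  solve Keq expr → x = 1.5057e-04; check Q = 3572

Direction: forward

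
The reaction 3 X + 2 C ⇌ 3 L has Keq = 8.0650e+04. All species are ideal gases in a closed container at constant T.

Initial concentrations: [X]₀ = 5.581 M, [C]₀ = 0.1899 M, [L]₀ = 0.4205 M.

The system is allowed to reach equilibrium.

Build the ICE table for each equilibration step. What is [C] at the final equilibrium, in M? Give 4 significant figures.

[C]_eq = 1.7104e-04 M

Q₀ = 0.01186 vs Keq = 8.0650e+04 ⇒ Q<K, forward
Step 1:
                    X           C           L
  Initial       5.581      0.1899      0.4205
  Change      -0.2846     -0.1897      0.2846
  Equil         5.296  1.7104e-04      0.7051
  solve Keq expr → x = 0.09486; check Q = 8.0650e+04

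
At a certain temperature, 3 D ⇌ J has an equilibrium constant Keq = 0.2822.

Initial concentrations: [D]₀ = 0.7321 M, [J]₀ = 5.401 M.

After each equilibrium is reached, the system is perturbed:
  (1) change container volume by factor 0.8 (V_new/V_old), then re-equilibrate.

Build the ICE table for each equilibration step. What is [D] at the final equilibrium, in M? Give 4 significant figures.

[D]_eq = 2.79 M

Q₀ = 13.76 vs Keq = 0.2822 ⇒ Q>K, reverse
Step 1:
                  D         J
  Initial    0.7321     5.401
  Change      1.838   -0.6125
  Equil        2.57     4.788
  solve Keq expr → x = -0.6125; check Q = 0.2822
Then change container volume by factor 0.8 (V_new/V_old).
Step 2:
                  D         J
  Initial     3.212     5.986
  Change    -0.4225    0.1408
  Equil        2.79     6.126
  solve Keq expr → x = 0.1408; check Q = 0.2822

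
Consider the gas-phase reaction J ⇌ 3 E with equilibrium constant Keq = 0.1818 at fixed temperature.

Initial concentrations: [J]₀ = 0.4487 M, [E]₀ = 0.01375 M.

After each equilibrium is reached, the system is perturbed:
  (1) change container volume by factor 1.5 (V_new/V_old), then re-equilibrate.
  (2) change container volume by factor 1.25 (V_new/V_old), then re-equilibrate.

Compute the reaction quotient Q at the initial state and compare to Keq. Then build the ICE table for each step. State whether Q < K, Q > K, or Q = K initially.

Q₀ = 5.7936e-06; Q < K (proceeds forward)

Q₀ = 5.7936e-06 vs Keq = 0.1818 ⇒ Q<K, forward
Step 1:
                  J         E
  init       0.4487   0.01375
  Δ         -0.1251    0.3752
  eq         0.3236    0.3889
  solve Keq expr → x = 0.1251; check Q = 0.1818
Then change container volume by factor 1.5 (V_new/V_old).
Step 2:
                  J         E
  init       0.2158    0.2593
  Δ         -0.0227   0.06811
  eq         0.1931    0.3274
  solve Keq expr → x = 0.0227; check Q = 0.1818
Then change container volume by factor 1.25 (V_new/V_old).
Step 3:
                  J         E
  init       0.1544    0.2619
  Δ        -0.01144   0.03432
  eq          0.143    0.2962
  solve Keq expr → x = 0.01144; check Q = 0.1818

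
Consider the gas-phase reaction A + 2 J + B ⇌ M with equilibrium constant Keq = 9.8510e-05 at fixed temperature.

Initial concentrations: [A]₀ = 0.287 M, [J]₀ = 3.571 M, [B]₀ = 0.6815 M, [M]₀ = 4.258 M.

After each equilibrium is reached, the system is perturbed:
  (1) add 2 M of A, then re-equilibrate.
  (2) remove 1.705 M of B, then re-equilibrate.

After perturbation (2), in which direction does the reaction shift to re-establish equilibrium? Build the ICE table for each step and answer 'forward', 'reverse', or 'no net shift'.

Q₀ = 1.707 vs Keq = 9.8510e-05 ⇒ Q>K, reverse
Step 1:
                    A           J           B           M
  init          0.287       3.571      0.6815       4.258
  Δ             3.994       7.989       3.994      -3.994
  eq            4.281       11.56       4.676      0.2635
  solve Keq expr → x = -3.994; check Q = 9.8510e-05
Then add 2 M of A.
Step 2:
                    A           J           B           M
  init          6.281       11.56       4.676      0.2635
  Δ          -0.09687     -0.1937    -0.09687     0.09687
  eq            6.185       11.37       4.579      0.3604
  solve Keq expr → x = 0.09687; check Q = 9.8510e-05
Then remove 1.705 M of B.
Step 3:
                    A           J           B           M
  init          6.185       11.37       2.874      0.3604
  Δ            0.1117      0.2233      0.1117     -0.1117
  eq            6.296       11.59       2.986      0.2487
  solve Keq expr → x = -0.1117; check Q = 9.8510e-05

Direction: reverse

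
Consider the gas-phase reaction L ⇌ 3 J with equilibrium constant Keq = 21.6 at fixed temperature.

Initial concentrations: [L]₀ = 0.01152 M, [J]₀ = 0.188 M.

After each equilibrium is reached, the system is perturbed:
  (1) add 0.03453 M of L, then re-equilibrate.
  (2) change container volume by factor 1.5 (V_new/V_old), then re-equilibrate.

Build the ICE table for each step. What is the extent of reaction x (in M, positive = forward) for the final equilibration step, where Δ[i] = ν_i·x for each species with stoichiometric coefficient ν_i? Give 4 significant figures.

x = 5.5919e-04 M

Q₀ = 0.5768 vs Keq = 21.6 ⇒ Q<K, forward
Step 1:
                    L           J
  Initial     0.01152       0.188
  Change     -0.01102     0.03306
  Equil    5.0012e-04      0.2211
  solve Keq expr → x = 0.01102; check Q = 21.6
Then add 0.03453 M of L.
Step 2:
                    L           J
  Initial     0.03503      0.2211
  Change     -0.03349      0.1005
  Equil      0.001539      0.3215
  solve Keq expr → x = 0.03349; check Q = 21.6
Then change container volume by factor 1.5 (V_new/V_old).
Step 3:
                    L           J
  Initial    0.001026      0.2144
  Change  -5.5919e-04    0.001678
  Equil    4.6677e-04       0.216
  solve Keq expr → x = 5.5919e-04; check Q = 21.6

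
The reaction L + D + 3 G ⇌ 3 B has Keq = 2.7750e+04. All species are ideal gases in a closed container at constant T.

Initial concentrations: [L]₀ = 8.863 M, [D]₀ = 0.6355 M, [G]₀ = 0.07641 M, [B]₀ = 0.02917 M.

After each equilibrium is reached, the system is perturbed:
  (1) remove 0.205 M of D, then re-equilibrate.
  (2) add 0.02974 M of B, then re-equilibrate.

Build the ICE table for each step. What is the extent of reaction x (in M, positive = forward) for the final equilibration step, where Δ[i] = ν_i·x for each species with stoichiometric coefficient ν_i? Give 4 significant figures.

Q₀ = 0.009878 vs Keq = 2.7750e+04 ⇒ Q<K, forward
Step 1:
                   L          D          G          B
  I            8.863     0.6355    0.07641    0.02917
  C         -0.02482   -0.02482   -0.07446    0.07446
  E            8.838     0.6107   0.001951     0.1036
  solve Keq expr → x = 0.02482; check Q = 2.7750e+04
Then remove 0.205 M of D.
Step 2:
                   L          D          G          B
  I            8.838     0.4057   0.001951     0.1036
  C       9.2944e-05 9.2944e-05 2.7883e-04 -2.7883e-04
  E            8.838     0.4058    0.00223     0.1033
  solve Keq expr → x = -9.2944e-05; check Q = 2.7750e+04
Then add 0.02974 M of B.
Step 3:
                   L          D          G          B
  I            8.838     0.4058    0.00223     0.1331
  C       2.0923e-04 2.0923e-04 6.2770e-04 -6.2770e-04
  E            8.838      0.406   0.002858     0.1325
  solve Keq expr → x = -2.0923e-04; check Q = 2.7750e+04

x = -2.0923e-04 M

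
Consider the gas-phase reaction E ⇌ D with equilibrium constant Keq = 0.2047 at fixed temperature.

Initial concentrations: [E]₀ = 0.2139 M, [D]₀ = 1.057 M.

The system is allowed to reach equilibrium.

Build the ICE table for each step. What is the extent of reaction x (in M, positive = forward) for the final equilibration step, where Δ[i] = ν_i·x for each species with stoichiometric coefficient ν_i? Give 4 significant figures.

x = -0.8411 M

Q₀ = 4.942 vs Keq = 0.2047 ⇒ Q>K, reverse
Step 1:
                   E          D
  Initial     0.2139      1.057
  Change      0.8411    -0.8411
  Equil        1.055     0.2159
  solve Keq expr → x = -0.8411; check Q = 0.2047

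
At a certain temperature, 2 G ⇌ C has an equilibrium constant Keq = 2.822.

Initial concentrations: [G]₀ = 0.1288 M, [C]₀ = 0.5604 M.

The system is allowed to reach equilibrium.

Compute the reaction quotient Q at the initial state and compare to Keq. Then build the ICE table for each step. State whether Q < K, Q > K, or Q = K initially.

Q₀ = 33.78; Q > K (proceeds reverse)

Q₀ = 33.78 vs Keq = 2.822 ⇒ Q>K, reverse
Step 1:
                    G           C
  Initial      0.1288      0.5604
  Change       0.2614     -0.1307
  Equil        0.3902      0.4297
  solve Keq expr → x = -0.1307; check Q = 2.822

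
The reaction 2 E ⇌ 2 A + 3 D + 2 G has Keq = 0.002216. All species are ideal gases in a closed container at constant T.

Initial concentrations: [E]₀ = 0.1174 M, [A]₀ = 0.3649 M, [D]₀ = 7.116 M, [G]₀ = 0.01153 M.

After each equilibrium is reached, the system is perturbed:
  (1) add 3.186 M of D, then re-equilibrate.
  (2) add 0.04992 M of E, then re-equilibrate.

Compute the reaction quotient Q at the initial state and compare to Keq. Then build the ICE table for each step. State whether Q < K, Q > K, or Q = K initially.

Q₀ = 0.4628 vs Keq = 0.002216 ⇒ Q>K, reverse
Step 1:
                   E          A          D          G
  init        0.1174     0.3649      7.116    0.01153
  Δ          0.01063   -0.01063   -0.01595   -0.01063
  eq           0.128     0.3543        7.1 8.9924e-04
  solve Keq expr → x = -0.005315; check Q = 0.002216
Then add 3.186 M of D.
Step 2:
                   E          A          D          G
  init         0.128     0.3543      10.29 8.9924e-04
  Δ       3.8140e-04 -3.8140e-04 -5.7211e-04 -3.8140e-04
  eq          0.1284     0.3539      10.29 5.1783e-04
  solve Keq expr → x = -1.9070e-04; check Q = 0.002216
Then add 0.04992 M of E.
Step 3:
                   E          A          D          G
  init        0.1783     0.3539      10.29 5.1783e-04
  Δ       -2.0006e-04 2.0006e-04 3.0009e-04 2.0006e-04
  eq          0.1781     0.3541      10.29 7.1789e-04
  solve Keq expr → x = 1.0003e-04; check Q = 0.002216

Q₀ = 0.4628; Q > K (proceeds reverse)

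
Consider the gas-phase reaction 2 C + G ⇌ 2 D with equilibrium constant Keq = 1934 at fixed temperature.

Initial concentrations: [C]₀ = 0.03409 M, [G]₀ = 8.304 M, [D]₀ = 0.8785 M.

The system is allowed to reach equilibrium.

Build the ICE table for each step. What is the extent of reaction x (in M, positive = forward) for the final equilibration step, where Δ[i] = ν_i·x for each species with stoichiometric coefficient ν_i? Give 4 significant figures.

x = 0.01347 M

Q₀ = 79.97 vs Keq = 1934 ⇒ Q<K, forward
Step 1:
                    C           G           D
  I           0.03409       8.304      0.8785
  C          -0.02694    -0.01347     0.02694
  E          0.007151       8.291      0.9054
  solve Keq expr → x = 0.01347; check Q = 1934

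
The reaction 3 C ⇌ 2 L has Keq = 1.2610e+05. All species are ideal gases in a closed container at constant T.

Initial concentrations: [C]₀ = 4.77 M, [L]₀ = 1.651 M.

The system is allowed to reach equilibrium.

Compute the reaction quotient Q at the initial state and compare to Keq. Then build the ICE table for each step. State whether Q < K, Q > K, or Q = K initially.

Q₀ = 0.02512; Q < K (proceeds forward)

Q₀ = 0.02512 vs Keq = 1.2610e+05 ⇒ Q<K, forward
Step 1:
                    C           L
  I              4.77       1.651
  C            -4.713       3.142
  E           0.05669       4.793
  solve Keq expr → x = 1.571; check Q = 1.2610e+05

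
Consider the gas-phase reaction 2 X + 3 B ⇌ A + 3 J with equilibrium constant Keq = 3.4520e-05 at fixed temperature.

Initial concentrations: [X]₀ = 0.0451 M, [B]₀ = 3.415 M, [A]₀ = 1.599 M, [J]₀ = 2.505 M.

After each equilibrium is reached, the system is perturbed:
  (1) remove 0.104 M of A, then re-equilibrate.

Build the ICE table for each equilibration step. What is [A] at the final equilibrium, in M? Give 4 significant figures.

[A]_eq = 0.7498 M

Q₀ = 310.3 vs Keq = 3.4520e-05 ⇒ Q>K, reverse
Step 1:
                    X           B           A           J
  init         0.0451       3.415       1.599       2.505
  Δ             1.497       2.245     -0.7485      -2.245
  eq            1.542        5.66      0.8505      0.2596
  solve Keq expr → x = -0.7485; check Q = 3.4520e-05
Then remove 0.104 M of A.
Step 2:
                    X           B           A           J
  init          1.542        5.66      0.7465      0.2596
  Δ         -0.006596   -0.009894    0.003298    0.009894
  eq            1.535        5.65      0.7498      0.2695
  solve Keq expr → x = 0.003298; check Q = 3.4520e-05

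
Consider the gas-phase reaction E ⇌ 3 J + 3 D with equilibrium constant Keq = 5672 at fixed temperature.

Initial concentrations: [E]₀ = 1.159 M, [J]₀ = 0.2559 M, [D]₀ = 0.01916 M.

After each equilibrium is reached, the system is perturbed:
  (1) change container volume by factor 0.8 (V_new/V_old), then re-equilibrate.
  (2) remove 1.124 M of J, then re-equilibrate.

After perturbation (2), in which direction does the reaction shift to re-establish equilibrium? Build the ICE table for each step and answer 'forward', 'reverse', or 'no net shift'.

Q₀ = 1.0170e-07 vs Keq = 5672 ⇒ Q<K, forward
Step 1:
                  E         J         D
  init        1.159    0.2559   0.01916
  Δ         -0.9957     2.987     2.987
  eq         0.1633     3.243     3.006
  solve Keq expr → x = 0.9957; check Q = 5672
Then change container volume by factor 0.8 (V_new/V_old).
Step 2:
                  E         J         D
  init       0.2042     4.054     3.758
  Δ          0.1289   -0.3866   -0.3866
  eq          0.333     3.667     3.371
  solve Keq expr → x = -0.1289; check Q = 5672
Then remove 1.124 M of J.
Step 3:
                  E         J         D
  init        0.333     2.543     3.371
  Δ         -0.1151    0.3452    0.3452
  eq          0.218     2.888     3.716
  solve Keq expr → x = 0.1151; check Q = 5672

Direction: forward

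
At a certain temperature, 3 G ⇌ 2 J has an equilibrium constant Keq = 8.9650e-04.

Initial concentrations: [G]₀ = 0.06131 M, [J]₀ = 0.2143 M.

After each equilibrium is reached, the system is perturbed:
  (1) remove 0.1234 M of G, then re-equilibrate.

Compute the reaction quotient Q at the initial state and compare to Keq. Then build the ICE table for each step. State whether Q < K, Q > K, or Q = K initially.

Q₀ = 199.3; Q > K (proceeds reverse)

Q₀ = 199.3 vs Keq = 8.9650e-04 ⇒ Q>K, reverse
Step 1:
                    G           J
  I           0.06131      0.2143
  C            0.3112     -0.2075
  E            0.3725    0.006808
  solve Keq expr → x = -0.1037; check Q = 8.9650e-04
Then remove 0.1234 M of G.
Step 2:
                    G           J
  I            0.2491    0.006808
  C          0.004476   -0.002984
  E            0.2536    0.003824
  solve Keq expr → x = -0.001492; check Q = 8.9650e-04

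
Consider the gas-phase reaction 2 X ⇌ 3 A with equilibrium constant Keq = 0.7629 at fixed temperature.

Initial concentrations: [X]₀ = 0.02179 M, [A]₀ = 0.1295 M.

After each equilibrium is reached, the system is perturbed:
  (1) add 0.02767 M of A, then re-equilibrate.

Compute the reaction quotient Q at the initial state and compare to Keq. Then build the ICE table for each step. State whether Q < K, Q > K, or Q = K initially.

Q₀ = 4.574 vs Keq = 0.7629 ⇒ Q>K, reverse
Step 1:
                    X           A
  Initial     0.02179      0.1295
  Change      0.01679    -0.02518
  Equil       0.03858      0.1043
  solve Keq expr → x = -0.008393; check Q = 0.7629
Then add 0.02767 M of A.
Step 2:
                    X           A
  Initial     0.03858       0.132
  Change     0.008534     -0.0128
  Equil       0.04711      0.1192
  solve Keq expr → x = -0.004267; check Q = 0.7629

Q₀ = 4.574; Q > K (proceeds reverse)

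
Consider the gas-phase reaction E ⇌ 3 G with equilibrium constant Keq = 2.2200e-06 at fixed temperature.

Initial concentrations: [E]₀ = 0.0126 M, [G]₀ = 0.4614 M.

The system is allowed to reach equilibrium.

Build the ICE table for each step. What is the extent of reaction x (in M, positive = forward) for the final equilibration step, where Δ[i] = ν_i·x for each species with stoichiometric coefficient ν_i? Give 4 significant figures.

Q₀ = 7.796 vs Keq = 2.2200e-06 ⇒ Q>K, reverse
Step 1:
                  E         G
  Initial    0.0126    0.4614
  Change     0.1514   -0.4543
  Equil       0.164  0.007141
  solve Keq expr → x = -0.1514; check Q = 2.2200e-06

x = -0.1514 M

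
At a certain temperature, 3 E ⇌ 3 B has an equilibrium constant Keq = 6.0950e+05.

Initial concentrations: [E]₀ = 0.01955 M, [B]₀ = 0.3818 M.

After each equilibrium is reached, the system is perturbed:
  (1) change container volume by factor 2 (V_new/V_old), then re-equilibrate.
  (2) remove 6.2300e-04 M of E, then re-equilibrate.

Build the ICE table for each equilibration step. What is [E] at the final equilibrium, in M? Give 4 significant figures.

[E]_eq = 0.002332 M

Q₀ = 7448 vs Keq = 6.0950e+05 ⇒ Q<K, forward
Step 1:
                    E           B
  init        0.01955      0.3818
  Δ          -0.01487     0.01487
  eq         0.004678      0.3967
  solve Keq expr → x = 0.004957; check Q = 6.0950e+05
Then change container volume by factor 2 (V_new/V_old).
Step 2:
                    E           B
  init       0.002339      0.1983
  Δ                 0           0
  eq         0.002339      0.1983
  solve Keq expr → x = 0; check Q = 6.0950e+05
Then remove 6.2300e-04 M of E.
Step 3:
                    E           B
  init       0.001716      0.1983
  Δ        6.1574e-04 -6.1574e-04
  eq         0.002332      0.1977
  solve Keq expr → x = -2.0525e-04; check Q = 6.0950e+05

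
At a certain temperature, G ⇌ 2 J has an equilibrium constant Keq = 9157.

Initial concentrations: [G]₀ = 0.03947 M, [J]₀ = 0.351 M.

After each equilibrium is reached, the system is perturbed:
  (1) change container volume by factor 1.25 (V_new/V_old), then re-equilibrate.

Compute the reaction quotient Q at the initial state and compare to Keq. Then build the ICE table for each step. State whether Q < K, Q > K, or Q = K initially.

Q₀ = 3.121 vs Keq = 9157 ⇒ Q<K, forward
Step 1:
                    G           J
  init        0.03947       0.351
  Δ          -0.03945      0.0789
  eq       2.0183e-05      0.4299
  solve Keq expr → x = 0.03945; check Q = 9157
Then change container volume by factor 1.25 (V_new/V_old).
Step 2:
                    G           J
  init     1.6146e-05      0.3439
  Δ       -3.2288e-06  6.4575e-06
  eq       1.2917e-05      0.3439
  solve Keq expr → x = 3.2288e-06; check Q = 9157

Q₀ = 3.121; Q < K (proceeds forward)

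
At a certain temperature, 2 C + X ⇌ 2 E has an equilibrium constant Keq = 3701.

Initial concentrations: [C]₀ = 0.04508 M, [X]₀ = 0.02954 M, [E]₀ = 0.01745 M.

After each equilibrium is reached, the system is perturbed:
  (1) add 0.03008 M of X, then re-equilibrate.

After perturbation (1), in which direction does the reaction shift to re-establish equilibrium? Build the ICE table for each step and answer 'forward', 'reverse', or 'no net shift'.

Direction: forward

Q₀ = 5.072 vs Keq = 3701 ⇒ Q<K, forward
Step 1:
                   C          X          E
  I          0.04508    0.02954    0.01745
  C         -0.03667   -0.01834    0.03667
  E         0.008406     0.0112    0.05412
  solve Keq expr → x = 0.01834; check Q = 3701
Then add 0.03008 M of X.
Step 2:
                   C          X          E
  I         0.008406    0.04128    0.05412
  C        -0.003627  -0.001814   0.003627
  E         0.004778    0.03947    0.05775
  solve Keq expr → x = 0.001814; check Q = 3701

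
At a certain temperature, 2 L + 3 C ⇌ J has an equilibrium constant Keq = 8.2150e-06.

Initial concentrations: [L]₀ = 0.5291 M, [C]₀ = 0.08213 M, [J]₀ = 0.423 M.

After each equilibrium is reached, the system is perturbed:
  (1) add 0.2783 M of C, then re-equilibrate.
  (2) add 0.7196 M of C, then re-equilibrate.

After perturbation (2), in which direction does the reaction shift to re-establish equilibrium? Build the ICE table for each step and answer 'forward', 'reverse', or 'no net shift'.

Q₀ = 2727 vs Keq = 8.2150e-06 ⇒ Q>K, reverse
Step 1:
                  L         C         J
  Initial    0.5291   0.08213     0.423
  Change     0.8459     1.269    -0.423
  Equil       1.375     1.351 3.8301e-05
  solve Keq expr → x = -0.423; check Q = 8.2150e-06
Then add 0.2783 M of C.
Step 2:
                  L         C         J
  Initial     1.375     1.629 3.8301e-05
  Change  -5.7727e-05 -8.6590e-05 2.8863e-05
  Equil       1.375     1.629 6.7164e-05
  solve Keq expr → x = 2.8863e-05; check Q = 8.2150e-06
Then add 0.7196 M of C.
Step 3:
                  L         C         J
  Initial     1.375     2.349 6.7164e-05
  Change  -2.6782e-04 -4.0173e-04 1.3391e-04
  Equil       1.375     2.348 2.0107e-04
  solve Keq expr → x = 1.3391e-04; check Q = 8.2150e-06

Direction: forward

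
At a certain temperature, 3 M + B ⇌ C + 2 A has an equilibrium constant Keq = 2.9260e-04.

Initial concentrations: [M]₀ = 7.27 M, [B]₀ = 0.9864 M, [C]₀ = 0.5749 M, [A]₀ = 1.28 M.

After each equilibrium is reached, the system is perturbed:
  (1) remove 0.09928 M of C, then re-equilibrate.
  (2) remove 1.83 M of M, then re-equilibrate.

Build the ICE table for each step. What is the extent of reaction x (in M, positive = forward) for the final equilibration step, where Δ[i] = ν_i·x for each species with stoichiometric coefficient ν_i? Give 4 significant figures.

x = -0.06537 M

Q₀ = 0.002485 vs Keq = 2.9260e-04 ⇒ Q>K, reverse
Step 1:
                  M         B         C         A
  init         7.27    0.9864    0.5749      1.28
  Δ          0.7669    0.2556   -0.2556   -0.5113
  eq          8.037     1.242    0.3193    0.7687
  solve Keq expr → x = -0.2556; check Q = 2.9260e-04
Then remove 0.09928 M of C.
Step 2:
                  M         B         C         A
  init        8.037     1.242      0.22    0.7687
  Δ         -0.1001  -0.03336   0.03336   0.06672
  eq          7.937     1.209    0.2533    0.8354
  solve Keq expr → x = 0.03336; check Q = 2.9260e-04
Then remove 1.83 M of M.
Step 3:
                  M         B         C         A
  init        6.107     1.209    0.2533    0.8354
  Δ          0.1961   0.06537  -0.06537   -0.1307
  eq          6.303     1.274     0.188    0.7047
  solve Keq expr → x = -0.06537; check Q = 2.9260e-04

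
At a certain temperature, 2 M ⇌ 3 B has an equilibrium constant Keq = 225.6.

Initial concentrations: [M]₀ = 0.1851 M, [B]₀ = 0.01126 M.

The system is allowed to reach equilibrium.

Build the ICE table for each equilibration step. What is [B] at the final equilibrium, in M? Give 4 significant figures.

Q₀ = 4.1668e-05 vs Keq = 225.6 ⇒ Q<K, forward
Step 1:
                   M          B
  Initial     0.1851    0.01126
  Change     -0.1755     0.2633
  Equil     0.009577     0.2745
  solve Keq expr → x = 0.08776; check Q = 225.6

[B]_eq = 0.2745 M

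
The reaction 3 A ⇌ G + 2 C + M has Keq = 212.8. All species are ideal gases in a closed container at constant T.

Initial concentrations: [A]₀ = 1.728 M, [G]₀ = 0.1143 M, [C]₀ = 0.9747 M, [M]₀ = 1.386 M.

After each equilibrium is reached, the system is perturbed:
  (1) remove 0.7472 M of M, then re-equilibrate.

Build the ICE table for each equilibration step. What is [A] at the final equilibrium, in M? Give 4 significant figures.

Q₀ = 0.02917 vs Keq = 212.8 ⇒ Q<K, forward
Step 1:
                   A          G          C          M
  Initial      1.728     0.1143     0.9747      1.386
  Change      -1.457     0.4856     0.9711     0.4856
  Equil       0.2713     0.5999      1.946      1.872
  solve Keq expr → x = 0.4856; check Q = 212.8
Then remove 0.7472 M of M.
Step 2:
                   A          G          C          M
  Initial     0.2713     0.5999      1.946      1.124
  Change    -0.03793    0.01264    0.02528    0.01264
  Equil       0.2334     0.6125      1.971      1.137
  solve Keq expr → x = 0.01264; check Q = 212.8

[A]_eq = 0.2334 M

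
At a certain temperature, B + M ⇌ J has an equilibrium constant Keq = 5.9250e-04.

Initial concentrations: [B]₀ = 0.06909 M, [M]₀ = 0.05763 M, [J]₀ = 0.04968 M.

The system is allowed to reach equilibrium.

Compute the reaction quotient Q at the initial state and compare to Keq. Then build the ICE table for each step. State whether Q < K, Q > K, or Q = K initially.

Q₀ = 12.48; Q > K (proceeds reverse)

Q₀ = 12.48 vs Keq = 5.9250e-04 ⇒ Q>K, reverse
Step 1:
                    B           M           J
  Initial     0.06909     0.05763     0.04968
  Change      0.04967     0.04967    -0.04967
  Equil        0.1188      0.1073  7.5505e-06
  solve Keq expr → x = -0.04967; check Q = 5.9250e-04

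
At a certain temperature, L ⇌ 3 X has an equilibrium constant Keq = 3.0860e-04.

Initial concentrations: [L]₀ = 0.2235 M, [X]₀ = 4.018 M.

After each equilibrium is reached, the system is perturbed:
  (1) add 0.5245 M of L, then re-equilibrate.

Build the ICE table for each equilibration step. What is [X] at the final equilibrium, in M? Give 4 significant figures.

Q₀ = 290.2 vs Keq = 3.0860e-04 ⇒ Q>K, reverse
Step 1:
                    L           X
  I            0.2235       4.018
  C             1.313       -3.94
  E             1.537     0.07798
  solve Keq expr → x = -1.313; check Q = 3.0860e-04
Then add 0.5245 M of L.
Step 2:
                    L           X
  I             2.061     0.07798
  C         -0.002661    0.007982
  E             2.059     0.08597
  solve Keq expr → x = 0.002661; check Q = 3.0860e-04

[X]_eq = 0.08597 M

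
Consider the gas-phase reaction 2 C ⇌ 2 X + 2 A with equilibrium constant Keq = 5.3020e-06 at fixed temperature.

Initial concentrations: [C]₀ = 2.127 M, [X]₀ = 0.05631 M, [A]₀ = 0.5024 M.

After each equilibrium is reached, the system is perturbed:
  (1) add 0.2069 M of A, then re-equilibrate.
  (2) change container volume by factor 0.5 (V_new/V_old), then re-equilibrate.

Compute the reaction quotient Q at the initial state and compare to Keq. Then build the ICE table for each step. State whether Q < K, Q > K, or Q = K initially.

Q₀ = 1.7690e-04; Q > K (proceeds reverse)

Q₀ = 1.7690e-04 vs Keq = 5.3020e-06 ⇒ Q>K, reverse
Step 1:
                    C           X           A
  Initial       2.127     0.05631      0.5024
  Change      0.04537    -0.04537    -0.04537
  Equil         2.172     0.01094       0.457
  solve Keq expr → x = -0.02268; check Q = 5.3020e-06
Then add 0.2069 M of A.
Step 2:
                    C           X           A
  Initial       2.172     0.01094      0.6639
  Change     0.003361   -0.003361   -0.003361
  Equil         2.176    0.007584      0.6606
  solve Keq expr → x = -0.00168; check Q = 5.3020e-06
Then change container volume by factor 0.5 (V_new/V_old).
Step 3:
                    C           X           A
  Initial       4.351     0.01517       1.321
  Change     0.007527   -0.007527   -0.007527
  Equil         4.359    0.007641       1.314
  solve Keq expr → x = -0.003764; check Q = 5.3020e-06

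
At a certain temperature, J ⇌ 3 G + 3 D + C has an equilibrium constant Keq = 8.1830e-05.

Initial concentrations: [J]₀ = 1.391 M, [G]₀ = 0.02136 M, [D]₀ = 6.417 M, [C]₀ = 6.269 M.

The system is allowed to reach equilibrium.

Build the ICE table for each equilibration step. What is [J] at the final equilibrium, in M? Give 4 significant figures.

Q₀ = 0.01161 vs Keq = 8.1830e-05 ⇒ Q>K, reverse
Step 1:
                   J          G          D          C
  I            1.391    0.02136      6.417      6.269
  C         0.005749   -0.01725   -0.01725  -0.005749
  E            1.397   0.004114        6.4      6.263
  solve Keq expr → x = -0.005749; check Q = 8.1830e-05

[J]_eq = 1.397 M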